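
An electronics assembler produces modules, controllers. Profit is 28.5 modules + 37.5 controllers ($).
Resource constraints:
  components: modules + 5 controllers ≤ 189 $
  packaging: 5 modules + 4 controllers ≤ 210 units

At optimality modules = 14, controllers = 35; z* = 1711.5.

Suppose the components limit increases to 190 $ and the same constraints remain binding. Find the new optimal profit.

1715

At the optimum: components uses 189 of 189 (binding); packaging uses 210 of 210 (binding).
From A_Bᵀ y = c: 1·y_components + 5·y_packaging = 28.5; 5·y_components + 4·y_packaging = 37.5.
→ y_components = 3.5 and y_packaging = 5.
Δz = y_components·Δb = 3.5 × (1) = 3.5, so new z* = 1711.5 + 3.5 = 1715.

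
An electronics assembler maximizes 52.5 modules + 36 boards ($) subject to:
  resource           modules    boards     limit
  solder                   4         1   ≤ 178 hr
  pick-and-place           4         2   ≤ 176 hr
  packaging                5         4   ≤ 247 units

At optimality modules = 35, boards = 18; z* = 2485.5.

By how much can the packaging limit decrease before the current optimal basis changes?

Binding constraints: pick-and-place, packaging. The basis is B = [[4,2],[5,4]] with det 6.
Per unit decrease in packaging, x* moves by d = (0.3333, -0.6667).
The basis stays optimal until boards reaches 0; allowable decrease = 27 units.

27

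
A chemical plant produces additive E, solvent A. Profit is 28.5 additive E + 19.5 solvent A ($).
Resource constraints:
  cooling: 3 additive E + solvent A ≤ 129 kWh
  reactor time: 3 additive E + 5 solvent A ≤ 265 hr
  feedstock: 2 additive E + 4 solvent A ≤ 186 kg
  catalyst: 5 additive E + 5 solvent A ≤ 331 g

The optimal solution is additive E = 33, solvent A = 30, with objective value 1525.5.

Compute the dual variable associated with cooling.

Check each constraint at x*: cooling 129/129 (tight); reactor time 249/265 (slack 16); feedstock 186/186 (tight); catalyst 315/331 (slack 16).
Since reactor time, catalyst are not tight, their duals are 0.
Dual feasibility on the basic columns requires 3·y_cooling + 2·y_feedstock = 28.5, 1·y_cooling + 4·y_feedstock = 19.5.
This yields shadow prices y_cooling = 7.5, y_feedstock = 3.
Shadow price of cooling = 7.5.

7.5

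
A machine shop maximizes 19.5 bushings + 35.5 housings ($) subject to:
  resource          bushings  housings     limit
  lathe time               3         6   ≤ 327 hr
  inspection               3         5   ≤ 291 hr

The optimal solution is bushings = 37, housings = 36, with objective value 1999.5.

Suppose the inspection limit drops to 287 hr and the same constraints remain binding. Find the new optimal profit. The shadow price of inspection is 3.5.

1985.5

Δb = -4, so new z* = 1999.5 + (3.5)·(-4) = 1999.5 − 14 = 1985.5.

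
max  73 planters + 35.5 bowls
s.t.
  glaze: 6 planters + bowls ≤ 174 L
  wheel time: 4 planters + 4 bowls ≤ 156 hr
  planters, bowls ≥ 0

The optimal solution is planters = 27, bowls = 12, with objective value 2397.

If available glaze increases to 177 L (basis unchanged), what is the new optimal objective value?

At the optimum: glaze uses 174 of 174 (binding); wheel time uses 156 of 156 (binding).
Dual feasibility on the basic columns requires 6·y_glaze + 4·y_wheel time = 73, 1·y_glaze + 4·y_wheel time = 35.5.
→ y_glaze = 7.5 and y_wheel time = 7.
Δz = y_glaze·Δb = 7.5 × (3) = 22.5, so new z* = 2397 + 22.5 = 2419.5.

2419.5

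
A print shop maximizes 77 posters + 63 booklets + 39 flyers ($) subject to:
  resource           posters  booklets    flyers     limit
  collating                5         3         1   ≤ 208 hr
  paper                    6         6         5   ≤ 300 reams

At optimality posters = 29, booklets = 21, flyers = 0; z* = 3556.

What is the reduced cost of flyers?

At the optimum: collating uses 208 of 208 (binding); paper uses 300 of 300 (binding).
From A_Bᵀ y = c: 5·y_collating + 6·y_paper = 77; 3·y_collating + 6·y_paper = 63.
→ y_collating = 7 and y_paper = 7.
Reduced cost of flyers: c₃ − yᵀa₃ = 39 − (7·1 + 7·5) = 39 − 42 = -3.

-3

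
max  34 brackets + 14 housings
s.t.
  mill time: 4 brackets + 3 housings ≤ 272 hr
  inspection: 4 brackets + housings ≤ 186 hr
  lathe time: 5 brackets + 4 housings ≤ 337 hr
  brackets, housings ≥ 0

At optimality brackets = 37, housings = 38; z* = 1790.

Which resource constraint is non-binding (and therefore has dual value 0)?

mill time

mill time: 262/272 (slack 10)
inspection: 186/186 (binding)
lathe time: 337/337 (binding)
By complementary slackness, a constraint with positive slack has shadow price 0 → mill time.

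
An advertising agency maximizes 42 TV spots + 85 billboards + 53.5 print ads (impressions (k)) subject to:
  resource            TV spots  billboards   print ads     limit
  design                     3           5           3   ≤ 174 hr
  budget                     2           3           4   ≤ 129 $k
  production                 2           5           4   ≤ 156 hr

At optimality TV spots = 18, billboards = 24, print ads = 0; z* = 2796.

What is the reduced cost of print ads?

-6.5

Binding: design and production. Non-binding: budget (21 unused).
Slack constraints have shadow price 0 (complementary slackness).
Dual feasibility on the basic columns requires 3·y_design + 2·y_production = 42, 5·y_design + 5·y_production = 85.
→ y_design = 8 and y_production = 9.
Reduced cost of print ads: c₃ − yᵀa₃ = 53.5 − (8·3 + 9·4) = 53.5 − 60 = -6.5.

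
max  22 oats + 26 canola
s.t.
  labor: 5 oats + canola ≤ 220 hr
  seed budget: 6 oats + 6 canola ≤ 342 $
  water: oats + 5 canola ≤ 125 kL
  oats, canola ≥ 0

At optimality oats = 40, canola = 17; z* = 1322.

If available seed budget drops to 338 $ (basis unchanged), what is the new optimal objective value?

Binding: seed budget and water. Non-binding: labor (3 unused).
By complementary slackness, y = 0 for the non-binding constraint.
The binding rows give the dual system: 6·y_seed budget + 1·y_water = 22 and 6·y_seed budget + 5·y_water = 26.
Solving: y_seed budget = 3.5, y_water = 1.
Δz = y_seed budget·Δb = 3.5 × (-4) = -14, so new z* = 1322 − 14 = 1308.

1308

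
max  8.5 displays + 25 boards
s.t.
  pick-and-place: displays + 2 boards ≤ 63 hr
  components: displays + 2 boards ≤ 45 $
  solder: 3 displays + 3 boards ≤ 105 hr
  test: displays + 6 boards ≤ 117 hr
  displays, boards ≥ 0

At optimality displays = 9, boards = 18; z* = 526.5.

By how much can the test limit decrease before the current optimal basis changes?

Binding constraints: components, test. The basis is B = [[1,2],[1,6]] with det 4.
Per unit decrease in test, x* moves by d = (0.5, -0.25).
The basis stays optimal until solder becomes binding; allowable decrease = 32 hr.

32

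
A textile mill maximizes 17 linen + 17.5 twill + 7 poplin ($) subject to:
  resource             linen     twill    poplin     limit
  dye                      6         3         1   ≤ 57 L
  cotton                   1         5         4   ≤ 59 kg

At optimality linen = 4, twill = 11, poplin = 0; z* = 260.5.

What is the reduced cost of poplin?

Check each constraint at x*: dye 57/57 (tight); cotton 59/59 (tight).
The binding rows give the dual system: 6·y_dye + 1·y_cotton = 17 and 3·y_dye + 5·y_cotton = 17.5.
Solving: y_dye = 2.5, y_cotton = 2.
Reduced cost of poplin: c₃ − yᵀa₃ = 7 − (2.5·1 + 2·4) = 7 − 10.5 = -3.5.

-3.5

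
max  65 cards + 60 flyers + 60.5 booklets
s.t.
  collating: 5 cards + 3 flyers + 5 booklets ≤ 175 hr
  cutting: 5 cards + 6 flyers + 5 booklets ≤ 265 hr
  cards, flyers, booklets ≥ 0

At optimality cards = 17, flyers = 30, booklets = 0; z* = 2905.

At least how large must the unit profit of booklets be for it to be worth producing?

65

Both collating and cutting are binding at x*.
From A_Bᵀ y = c: 5·y_collating + 5·y_cutting = 65; 3·y_collating + 6·y_cutting = 60.
Solving: y_collating = 6, y_cutting = 7.
booklets enters the basis when its profit ≥ yᵀa₃ = 6·5 + 7·5 = 65.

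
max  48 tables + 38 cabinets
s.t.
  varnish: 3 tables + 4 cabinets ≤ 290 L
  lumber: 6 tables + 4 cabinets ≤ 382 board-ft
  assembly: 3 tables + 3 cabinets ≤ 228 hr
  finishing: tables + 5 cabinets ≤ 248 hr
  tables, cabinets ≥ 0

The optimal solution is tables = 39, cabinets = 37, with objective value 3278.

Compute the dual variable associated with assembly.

6

Binding: lumber and assembly. Non-binding: varnish (25 unused), finishing (24 unused).
By complementary slackness, y = 0 for the non-binding constraints.
The binding rows give the dual system: 6·y_lumber + 3·y_assembly = 48 and 4·y_lumber + 3·y_assembly = 38.
This yields shadow prices y_lumber = 5, y_assembly = 6.
Shadow price of assembly = 6.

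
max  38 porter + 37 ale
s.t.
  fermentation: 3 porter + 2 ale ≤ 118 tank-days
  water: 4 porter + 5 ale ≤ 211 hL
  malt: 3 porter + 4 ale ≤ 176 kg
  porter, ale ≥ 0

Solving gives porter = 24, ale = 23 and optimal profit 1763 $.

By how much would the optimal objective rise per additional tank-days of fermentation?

6

At the optimum: fermentation uses 118 of 118 (binding); water uses 211 of 211 (binding); malt uses 164 of 176 (slack = 12).
Slack constraints have shadow price 0 (complementary slackness).
Dual feasibility on the basic columns requires 3·y_fermentation + 4·y_water = 38, 2·y_fermentation + 5·y_water = 37.
Solving: y_fermentation = 6, y_water = 5.
Shadow price of fermentation = 6.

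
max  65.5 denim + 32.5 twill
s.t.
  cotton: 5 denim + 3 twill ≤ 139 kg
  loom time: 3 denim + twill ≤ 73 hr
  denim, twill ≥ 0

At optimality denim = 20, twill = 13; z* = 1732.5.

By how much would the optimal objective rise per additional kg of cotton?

At the optimum: cotton uses 139 of 139 (binding); loom time uses 73 of 73 (binding).
From A_Bᵀ y = c: 5·y_cotton + 3·y_loom time = 65.5; 3·y_cotton + 1·y_loom time = 32.5.
Solving: y_cotton = 8, y_loom time = 8.5.
Shadow price of cotton = 8.

8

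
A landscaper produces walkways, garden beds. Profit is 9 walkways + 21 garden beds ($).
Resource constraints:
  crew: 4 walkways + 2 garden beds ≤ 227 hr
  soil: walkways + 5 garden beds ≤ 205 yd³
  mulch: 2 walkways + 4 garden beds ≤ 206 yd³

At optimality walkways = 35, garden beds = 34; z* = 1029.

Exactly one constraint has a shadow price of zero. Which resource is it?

crew

crew: 208/227 (slack 19)
soil: 205/205 (binding)
mulch: 206/206 (binding)
By complementary slackness, a constraint with positive slack has shadow price 0 → crew.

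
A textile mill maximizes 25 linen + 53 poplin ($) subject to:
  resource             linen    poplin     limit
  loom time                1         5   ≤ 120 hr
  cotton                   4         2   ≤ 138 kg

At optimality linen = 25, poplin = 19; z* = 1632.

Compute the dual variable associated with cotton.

4

At the optimum: loom time uses 120 of 120 (binding); cotton uses 138 of 138 (binding).
Dual feasibility on the basic columns requires 1·y_loom time + 4·y_cotton = 25, 5·y_loom time + 2·y_cotton = 53.
→ y_loom time = 9 and y_cotton = 4.
Shadow price of cotton = 4.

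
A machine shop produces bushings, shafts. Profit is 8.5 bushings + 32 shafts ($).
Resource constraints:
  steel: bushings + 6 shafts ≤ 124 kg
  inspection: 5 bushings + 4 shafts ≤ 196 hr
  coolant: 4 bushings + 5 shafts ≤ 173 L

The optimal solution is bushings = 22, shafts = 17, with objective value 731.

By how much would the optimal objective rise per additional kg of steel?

4.5

Binding: steel and coolant. Non-binding: inspection (18 unused).
Slack constraints have shadow price 0 (complementary slackness).
From A_Bᵀ y = c: 1·y_steel + 4·y_coolant = 8.5; 6·y_steel + 5·y_coolant = 32.
Solving: y_steel = 4.5, y_coolant = 1.
Shadow price of steel = 4.5.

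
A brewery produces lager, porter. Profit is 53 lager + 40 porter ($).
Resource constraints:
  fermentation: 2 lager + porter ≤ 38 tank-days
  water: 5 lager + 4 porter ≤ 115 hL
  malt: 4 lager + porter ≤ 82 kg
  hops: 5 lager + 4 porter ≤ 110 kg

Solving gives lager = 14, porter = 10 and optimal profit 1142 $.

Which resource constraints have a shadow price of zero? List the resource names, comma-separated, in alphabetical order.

malt, water

fermentation: 38/38 (binding)
water: 110/115 (slack 5)
malt: 66/82 (slack 16)
hops: 110/110 (binding)
By complementary slackness, a constraint with positive slack has shadow price 0 → malt, water.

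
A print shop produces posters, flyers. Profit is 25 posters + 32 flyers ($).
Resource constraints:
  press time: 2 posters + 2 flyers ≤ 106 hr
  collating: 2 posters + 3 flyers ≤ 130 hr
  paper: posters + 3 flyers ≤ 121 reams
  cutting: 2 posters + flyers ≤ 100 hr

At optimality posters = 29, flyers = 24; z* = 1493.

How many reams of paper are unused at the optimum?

20

paper used = 1·29 + 3·24 = 101; slack = 121 − 101 = 20.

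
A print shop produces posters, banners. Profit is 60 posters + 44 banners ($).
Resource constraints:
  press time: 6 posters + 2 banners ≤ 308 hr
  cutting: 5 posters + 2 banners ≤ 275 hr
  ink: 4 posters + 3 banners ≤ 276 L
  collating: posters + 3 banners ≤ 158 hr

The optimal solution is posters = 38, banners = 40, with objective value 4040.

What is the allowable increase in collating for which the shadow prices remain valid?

Binding constraints: press time, collating. The basis is B = [[6,2],[1,3]] with det 16.
Per unit increase in collating, x* moves by d = (-0.125, 0.375).
The basis stays optimal until ink becomes binding; allowable increase = 6.4 hr.

6.4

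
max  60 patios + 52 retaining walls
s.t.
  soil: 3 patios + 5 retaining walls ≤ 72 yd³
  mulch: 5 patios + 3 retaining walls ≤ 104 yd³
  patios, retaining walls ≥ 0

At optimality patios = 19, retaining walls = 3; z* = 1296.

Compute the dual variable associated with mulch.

Both soil and mulch are binding at x*.
Dual feasibility on the basic columns requires 3·y_soil + 5·y_mulch = 60, 5·y_soil + 3·y_mulch = 52.
Solving: y_soil = 5, y_mulch = 9.
Shadow price of mulch = 9.

9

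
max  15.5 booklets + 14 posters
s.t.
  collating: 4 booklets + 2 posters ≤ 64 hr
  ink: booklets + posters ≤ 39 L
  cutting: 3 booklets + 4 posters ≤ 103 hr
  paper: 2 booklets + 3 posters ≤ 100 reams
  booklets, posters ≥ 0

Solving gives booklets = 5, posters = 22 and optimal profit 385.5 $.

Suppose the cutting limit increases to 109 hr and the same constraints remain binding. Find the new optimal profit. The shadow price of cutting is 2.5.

400.5

Δb = 6, so new z* = 385.5 + (2.5)·(6) = 385.5 + 15 = 400.5.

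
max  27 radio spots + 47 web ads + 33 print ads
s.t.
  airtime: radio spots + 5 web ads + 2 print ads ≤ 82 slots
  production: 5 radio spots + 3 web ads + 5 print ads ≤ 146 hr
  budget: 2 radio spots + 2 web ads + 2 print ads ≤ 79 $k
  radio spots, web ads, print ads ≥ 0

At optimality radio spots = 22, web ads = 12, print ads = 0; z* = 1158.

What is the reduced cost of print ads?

Binding: airtime and production. Non-binding: budget (11 unused).
Since budget is not tight, its dual is 0.
The binding rows give the dual system: 1·y_airtime + 5·y_production = 27 and 5·y_airtime + 3·y_production = 47.
→ y_airtime = 7 and y_production = 4.
Reduced cost of print ads: c₃ − yᵀa₃ = 33 − (7·2 + 4·5) = 33 − 34 = -1.

-1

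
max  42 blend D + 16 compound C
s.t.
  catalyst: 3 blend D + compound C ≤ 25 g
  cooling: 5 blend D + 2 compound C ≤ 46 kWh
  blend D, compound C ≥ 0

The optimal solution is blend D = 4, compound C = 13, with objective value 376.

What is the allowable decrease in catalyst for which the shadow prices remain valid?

Binding constraints: catalyst, cooling. The basis is B = [[3,1],[5,2]] with det 1.
Per unit decrease in catalyst, x* moves by d = (-2, 5).
The basis stays optimal until blend D reaches 0; allowable decrease = 2 g.

2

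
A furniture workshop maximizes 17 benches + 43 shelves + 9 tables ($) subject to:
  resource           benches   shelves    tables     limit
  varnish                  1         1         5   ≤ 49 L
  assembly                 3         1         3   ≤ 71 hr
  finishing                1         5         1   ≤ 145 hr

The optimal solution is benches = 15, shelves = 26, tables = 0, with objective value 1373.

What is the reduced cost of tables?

-8

Binding: assembly and finishing. Non-binding: varnish (8 unused).
By complementary slackness, y = 0 for the non-binding constraint.
From A_Bᵀ y = c: 3·y_assembly + 1·y_finishing = 17; 1·y_assembly + 5·y_finishing = 43.
Solving: y_assembly = 3, y_finishing = 8.
Reduced cost of tables: c₃ − yᵀa₃ = 9 − (3·3 + 8·1) = 9 − 17 = -8.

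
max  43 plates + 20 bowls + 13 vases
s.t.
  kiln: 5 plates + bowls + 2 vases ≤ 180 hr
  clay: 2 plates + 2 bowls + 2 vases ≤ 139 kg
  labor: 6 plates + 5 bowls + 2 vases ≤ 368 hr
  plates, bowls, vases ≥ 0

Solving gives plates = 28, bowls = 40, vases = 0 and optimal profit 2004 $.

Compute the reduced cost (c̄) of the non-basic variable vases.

-3

At the optimum: kiln uses 180 of 180 (binding); clay uses 136 of 139 (slack = 3); labor uses 368 of 368 (binding).
By complementary slackness, y = 0 for the non-binding constraint.
From A_Bᵀ y = c: 5·y_kiln + 6·y_labor = 43; 1·y_kiln + 5·y_labor = 20.
This yields shadow prices y_kiln = 5, y_labor = 3.
Reduced cost of vases: c₃ − yᵀa₃ = 13 − (5·2 + 3·2) = 13 − 16 = -3.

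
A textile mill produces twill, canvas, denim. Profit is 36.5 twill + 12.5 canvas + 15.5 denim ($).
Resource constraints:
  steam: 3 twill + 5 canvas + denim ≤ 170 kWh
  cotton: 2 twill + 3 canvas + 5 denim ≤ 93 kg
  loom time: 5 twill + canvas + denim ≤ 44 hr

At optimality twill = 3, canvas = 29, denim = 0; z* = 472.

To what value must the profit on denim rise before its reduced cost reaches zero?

Check each constraint at x*: steam 154/170 (slack 16); cotton 93/93 (tight); loom time 44/44 (tight).
By complementary slackness, y = 0 for the non-binding constraint.
From A_Bᵀ y = c: 2·y_cotton + 5·y_loom time = 36.5; 3·y_cotton + 1·y_loom time = 12.5.
→ y_cotton = 2 and y_loom time = 6.5.
denim enters the basis when its profit ≥ yᵀa₃ = 2·5 + 6.5·1 = 16.5.

16.5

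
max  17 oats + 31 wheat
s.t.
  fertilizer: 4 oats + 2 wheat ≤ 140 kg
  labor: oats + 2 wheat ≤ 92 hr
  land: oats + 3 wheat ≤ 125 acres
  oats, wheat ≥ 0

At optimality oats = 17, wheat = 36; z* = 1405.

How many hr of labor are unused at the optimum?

labor used = 1·17 + 2·36 = 89; slack = 92 − 89 = 3.

3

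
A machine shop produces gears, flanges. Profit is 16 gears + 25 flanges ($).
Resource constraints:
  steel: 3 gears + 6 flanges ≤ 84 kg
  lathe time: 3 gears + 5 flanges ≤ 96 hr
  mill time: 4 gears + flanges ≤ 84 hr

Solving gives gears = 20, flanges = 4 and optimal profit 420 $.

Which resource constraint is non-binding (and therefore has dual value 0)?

lathe time

steel: 84/84 (binding)
lathe time: 80/96 (slack 16)
mill time: 84/84 (binding)
By complementary slackness, a constraint with positive slack has shadow price 0 → lathe time.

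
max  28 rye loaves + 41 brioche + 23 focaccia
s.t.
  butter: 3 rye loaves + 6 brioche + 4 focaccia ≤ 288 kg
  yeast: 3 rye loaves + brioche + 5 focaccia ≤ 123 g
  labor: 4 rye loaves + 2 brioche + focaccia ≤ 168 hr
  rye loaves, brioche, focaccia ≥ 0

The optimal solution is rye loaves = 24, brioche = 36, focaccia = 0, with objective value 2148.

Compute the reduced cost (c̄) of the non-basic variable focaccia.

-3.5

Binding: butter and labor. Non-binding: yeast (15 unused).
Since yeast is not tight, its dual is 0.
From A_Bᵀ y = c: 3·y_butter + 4·y_labor = 28; 6·y_butter + 2·y_labor = 41.
This yields shadow prices y_butter = 6, y_labor = 2.5.
Reduced cost of focaccia: c₃ − yᵀa₃ = 23 − (6·4 + 2.5·1) = 23 − 26.5 = -3.5.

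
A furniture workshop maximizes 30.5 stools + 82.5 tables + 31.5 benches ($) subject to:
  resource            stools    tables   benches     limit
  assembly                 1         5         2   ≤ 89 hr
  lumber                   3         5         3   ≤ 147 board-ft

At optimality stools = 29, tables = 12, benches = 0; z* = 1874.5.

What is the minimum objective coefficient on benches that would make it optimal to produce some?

Check each constraint at x*: assembly 89/89 (tight); lumber 147/147 (tight).
From A_Bᵀ y = c: 1·y_assembly + 3·y_lumber = 30.5; 5·y_assembly + 5·y_lumber = 82.5.
Solving: y_assembly = 9.5, y_lumber = 7.
benches enters the basis when its profit ≥ yᵀa₃ = 9.5·2 + 7·3 = 40.

40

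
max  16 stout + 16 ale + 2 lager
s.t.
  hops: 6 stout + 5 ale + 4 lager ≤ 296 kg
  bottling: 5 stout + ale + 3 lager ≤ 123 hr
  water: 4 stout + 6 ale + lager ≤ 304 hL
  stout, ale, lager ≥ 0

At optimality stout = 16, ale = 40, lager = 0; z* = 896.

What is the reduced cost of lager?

Check each constraint at x*: hops 296/296 (tight); bottling 120/123 (slack 3); water 304/304 (tight).
Slack constraints have shadow price 0 (complementary slackness).
From A_Bᵀ y = c: 6·y_hops + 4·y_water = 16; 5·y_hops + 6·y_water = 16.
This yields shadow prices y_hops = 2, y_water = 1.
Reduced cost of lager: c₃ − yᵀa₃ = 2 − (2·4 + 1·1) = 2 − 9 = -7.

-7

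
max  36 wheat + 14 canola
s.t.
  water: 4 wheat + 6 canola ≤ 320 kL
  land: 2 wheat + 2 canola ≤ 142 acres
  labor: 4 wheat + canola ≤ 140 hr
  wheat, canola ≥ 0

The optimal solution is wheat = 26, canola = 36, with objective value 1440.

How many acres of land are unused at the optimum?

land used = 2·26 + 2·36 = 124; slack = 142 − 124 = 18.

18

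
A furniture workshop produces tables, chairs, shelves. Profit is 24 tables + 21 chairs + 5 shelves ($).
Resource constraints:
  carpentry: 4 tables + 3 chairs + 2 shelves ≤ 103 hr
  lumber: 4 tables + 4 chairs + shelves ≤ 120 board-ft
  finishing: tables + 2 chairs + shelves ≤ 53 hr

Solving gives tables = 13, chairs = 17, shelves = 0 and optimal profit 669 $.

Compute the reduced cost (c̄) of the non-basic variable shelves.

-4

Binding: carpentry and lumber. Non-binding: finishing (6 unused).
By complementary slackness, y = 0 for the non-binding constraint.
From A_Bᵀ y = c: 4·y_carpentry + 4·y_lumber = 24; 3·y_carpentry + 4·y_lumber = 21.
Solving: y_carpentry = 3, y_lumber = 3.
Reduced cost of shelves: c₃ − yᵀa₃ = 5 − (3·2 + 3·1) = 5 − 9 = -4.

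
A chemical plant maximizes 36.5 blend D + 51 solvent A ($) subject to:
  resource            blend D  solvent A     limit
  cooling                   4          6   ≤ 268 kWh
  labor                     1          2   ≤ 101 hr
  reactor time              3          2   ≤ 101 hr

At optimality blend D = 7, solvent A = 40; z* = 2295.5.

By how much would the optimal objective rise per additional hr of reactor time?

1.5

Check each constraint at x*: cooling 268/268 (tight); labor 87/101 (slack 14); reactor time 101/101 (tight).
Slack constraints have shadow price 0 (complementary slackness).
Dual feasibility on the basic columns requires 4·y_cooling + 3·y_reactor time = 36.5, 6·y_cooling + 2·y_reactor time = 51.
→ y_cooling = 8 and y_reactor time = 1.5.
Shadow price of reactor time = 1.5.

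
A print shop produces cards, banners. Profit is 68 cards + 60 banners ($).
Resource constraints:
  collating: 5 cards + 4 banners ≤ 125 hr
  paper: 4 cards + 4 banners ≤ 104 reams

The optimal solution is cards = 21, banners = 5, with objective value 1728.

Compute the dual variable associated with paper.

7

Check each constraint at x*: collating 125/125 (tight); paper 104/104 (tight).
The binding rows give the dual system: 5·y_collating + 4·y_paper = 68 and 4·y_collating + 4·y_paper = 60.
This yields shadow prices y_collating = 8, y_paper = 7.
Shadow price of paper = 7.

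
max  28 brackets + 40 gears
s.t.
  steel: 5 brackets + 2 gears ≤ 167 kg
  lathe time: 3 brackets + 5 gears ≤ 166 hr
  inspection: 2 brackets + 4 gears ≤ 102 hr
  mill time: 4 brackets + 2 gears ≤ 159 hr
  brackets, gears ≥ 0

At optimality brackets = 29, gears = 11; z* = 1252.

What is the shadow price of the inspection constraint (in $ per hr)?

Check each constraint at x*: steel 167/167 (tight); lathe time 142/166 (slack 24); inspection 102/102 (tight); mill time 138/159 (slack 21).
By complementary slackness, y = 0 for the non-binding constraints.
From A_Bᵀ y = c: 5·y_steel + 2·y_inspection = 28; 2·y_steel + 4·y_inspection = 40.
Solving: y_steel = 2, y_inspection = 9.
Shadow price of inspection = 9.

9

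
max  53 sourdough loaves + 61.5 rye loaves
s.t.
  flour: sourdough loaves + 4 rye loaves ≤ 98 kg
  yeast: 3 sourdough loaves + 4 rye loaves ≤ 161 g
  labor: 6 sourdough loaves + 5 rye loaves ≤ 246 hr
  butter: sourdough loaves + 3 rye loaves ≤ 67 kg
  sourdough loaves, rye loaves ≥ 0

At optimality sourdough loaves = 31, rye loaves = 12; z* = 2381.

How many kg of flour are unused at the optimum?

flour used = 1·31 + 4·12 = 79; slack = 98 − 79 = 19.

19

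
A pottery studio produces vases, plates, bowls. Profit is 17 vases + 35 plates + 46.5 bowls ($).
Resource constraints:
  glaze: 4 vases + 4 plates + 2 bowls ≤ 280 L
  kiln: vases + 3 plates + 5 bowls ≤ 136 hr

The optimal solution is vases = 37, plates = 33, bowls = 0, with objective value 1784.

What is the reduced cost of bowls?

-2.5

At the optimum: glaze uses 280 of 280 (binding); kiln uses 136 of 136 (binding).
Dual feasibility on the basic columns requires 4·y_glaze + 1·y_kiln = 17, 4·y_glaze + 3·y_kiln = 35.
This yields shadow prices y_glaze = 2, y_kiln = 9.
Reduced cost of bowls: c₃ − yᵀa₃ = 46.5 − (2·2 + 9·5) = 46.5 − 49 = -2.5.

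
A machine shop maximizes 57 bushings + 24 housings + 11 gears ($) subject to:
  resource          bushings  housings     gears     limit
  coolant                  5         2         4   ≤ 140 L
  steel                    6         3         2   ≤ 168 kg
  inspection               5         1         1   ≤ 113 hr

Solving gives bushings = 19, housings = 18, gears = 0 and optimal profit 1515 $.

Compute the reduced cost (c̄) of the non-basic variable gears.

At the optimum: coolant uses 131 of 140 (slack = 9); steel uses 168 of 168 (binding); inspection uses 113 of 113 (binding).
Since coolant is not tight, its dual is 0.
Dual feasibility on the basic columns requires 6·y_steel + 5·y_inspection = 57, 3·y_steel + 1·y_inspection = 24.
Solving: y_steel = 7, y_inspection = 3.
Reduced cost of gears: c₃ − yᵀa₃ = 11 − (7·2 + 3·1) = 11 − 17 = -6.

-6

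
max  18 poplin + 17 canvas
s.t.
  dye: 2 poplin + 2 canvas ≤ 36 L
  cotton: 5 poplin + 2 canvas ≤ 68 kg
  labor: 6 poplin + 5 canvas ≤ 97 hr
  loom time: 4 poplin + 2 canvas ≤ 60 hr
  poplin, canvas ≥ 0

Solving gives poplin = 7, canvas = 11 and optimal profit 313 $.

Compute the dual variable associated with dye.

Check each constraint at x*: dye 36/36 (tight); cotton 57/68 (slack 11); labor 97/97 (tight); loom time 50/60 (slack 10).
Since cotton, loom time are not tight, their duals are 0.
The binding rows give the dual system: 2·y_dye + 6·y_labor = 18 and 2·y_dye + 5·y_labor = 17.
This yields shadow prices y_dye = 6, y_labor = 1.
Shadow price of dye = 6.

6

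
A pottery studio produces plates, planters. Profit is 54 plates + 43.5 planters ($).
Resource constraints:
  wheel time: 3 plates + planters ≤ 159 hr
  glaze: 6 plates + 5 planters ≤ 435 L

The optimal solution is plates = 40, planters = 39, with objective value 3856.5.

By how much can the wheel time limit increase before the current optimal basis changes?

58.5

Binding constraints: wheel time, glaze. The basis is B = [[3,1],[6,5]] with det 9.
Per unit increase in wheel time, x* moves by d = (0.5556, -0.6667).
The basis stays optimal until planters reaches 0; allowable increase = 58.5 hr.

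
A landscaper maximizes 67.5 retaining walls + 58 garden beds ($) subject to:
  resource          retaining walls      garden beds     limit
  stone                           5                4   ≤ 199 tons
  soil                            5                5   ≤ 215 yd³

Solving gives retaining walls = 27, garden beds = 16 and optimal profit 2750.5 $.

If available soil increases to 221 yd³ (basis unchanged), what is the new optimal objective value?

2774.5

At the optimum: stone uses 199 of 199 (binding); soil uses 215 of 215 (binding).
From A_Bᵀ y = c: 5·y_stone + 5·y_soil = 67.5; 4·y_stone + 5·y_soil = 58.
→ y_stone = 9.5 and y_soil = 4.
Δz = y_soil·Δb = 4 × (6) = 24, so new z* = 2750.5 + 24 = 2774.5.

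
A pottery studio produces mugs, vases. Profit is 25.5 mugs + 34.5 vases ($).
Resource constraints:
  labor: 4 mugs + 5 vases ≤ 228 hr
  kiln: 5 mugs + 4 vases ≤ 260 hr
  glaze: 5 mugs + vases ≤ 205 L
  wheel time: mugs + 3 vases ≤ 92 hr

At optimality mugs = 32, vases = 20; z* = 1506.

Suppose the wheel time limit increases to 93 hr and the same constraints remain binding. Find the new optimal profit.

At the optimum: labor uses 228 of 228 (binding); kiln uses 240 of 260 (slack = 20); glaze uses 180 of 205 (slack = 25); wheel time uses 92 of 92 (binding).
Slack constraints have shadow price 0 (complementary slackness).
Dual feasibility on the basic columns requires 4·y_labor + 1·y_wheel time = 25.5, 5·y_labor + 3·y_wheel time = 34.5.
This yields shadow prices y_labor = 6, y_wheel time = 1.5.
Δz = y_wheel time·Δb = 1.5 × (1) = 1.5, so new z* = 1506 + 1.5 = 1507.5.

1507.5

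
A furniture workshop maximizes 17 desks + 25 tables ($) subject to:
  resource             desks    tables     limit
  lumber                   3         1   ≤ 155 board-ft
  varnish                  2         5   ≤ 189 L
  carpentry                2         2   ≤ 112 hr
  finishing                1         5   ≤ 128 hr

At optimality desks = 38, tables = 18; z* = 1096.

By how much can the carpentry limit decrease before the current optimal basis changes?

60.8

Binding constraints: carpentry, finishing. The basis is B = [[2,2],[1,5]] with det 8.
Per unit decrease in carpentry, x* moves by d = (-0.625, 0.125).
The basis stays optimal until desks reaches 0; allowable decrease = 60.8 hr.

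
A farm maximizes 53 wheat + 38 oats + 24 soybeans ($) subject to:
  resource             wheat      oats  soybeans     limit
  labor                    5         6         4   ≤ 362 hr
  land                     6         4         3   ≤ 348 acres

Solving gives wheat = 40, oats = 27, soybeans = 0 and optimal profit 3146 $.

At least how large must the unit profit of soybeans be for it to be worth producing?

Both labor and land are binding at x*.
From A_Bᵀ y = c: 5·y_labor + 6·y_land = 53; 6·y_labor + 4·y_land = 38.
This yields shadow prices y_labor = 1, y_land = 8.
soybeans enters the basis when its profit ≥ yᵀa₃ = 1·4 + 8·3 = 28.

28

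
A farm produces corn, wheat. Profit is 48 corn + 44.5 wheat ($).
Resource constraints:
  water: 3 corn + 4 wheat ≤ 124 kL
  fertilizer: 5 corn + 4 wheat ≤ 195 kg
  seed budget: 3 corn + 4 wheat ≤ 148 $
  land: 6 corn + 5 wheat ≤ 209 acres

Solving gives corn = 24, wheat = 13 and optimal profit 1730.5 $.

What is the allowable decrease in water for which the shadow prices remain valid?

19.5

Binding constraints: water, land. The basis is B = [[3,4],[6,5]] with det -9.
Per unit decrease in water, x* moves by d = (0.5556, -0.6667).
The basis stays optimal until wheat reaches 0; allowable decrease = 19.5 kL.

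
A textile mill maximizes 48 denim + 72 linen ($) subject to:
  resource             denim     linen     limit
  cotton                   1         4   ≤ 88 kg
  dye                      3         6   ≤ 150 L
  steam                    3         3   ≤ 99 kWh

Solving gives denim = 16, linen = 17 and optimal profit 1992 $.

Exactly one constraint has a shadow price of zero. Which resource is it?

cotton

cotton: 84/88 (slack 4)
dye: 150/150 (binding)
steam: 99/99 (binding)
By complementary slackness, a constraint with positive slack has shadow price 0 → cotton.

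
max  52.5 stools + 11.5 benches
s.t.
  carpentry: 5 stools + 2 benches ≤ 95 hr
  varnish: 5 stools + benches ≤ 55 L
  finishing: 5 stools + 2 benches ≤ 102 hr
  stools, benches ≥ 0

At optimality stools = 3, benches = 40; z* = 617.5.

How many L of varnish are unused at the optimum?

varnish used = 5·3 + 1·40 = 55; slack = 55 − 55 = 0.

0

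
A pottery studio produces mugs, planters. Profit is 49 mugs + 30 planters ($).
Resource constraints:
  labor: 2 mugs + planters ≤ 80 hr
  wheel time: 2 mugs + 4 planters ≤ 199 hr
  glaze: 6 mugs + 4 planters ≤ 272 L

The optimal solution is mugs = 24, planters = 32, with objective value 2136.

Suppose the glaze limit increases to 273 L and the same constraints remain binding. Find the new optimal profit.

Binding: labor and glaze. Non-binding: wheel time (23 unused).
Since wheel time is not tight, its dual is 0.
The binding rows give the dual system: 2·y_labor + 6·y_glaze = 49 and 1·y_labor + 4·y_glaze = 30.
Solving: y_labor = 8, y_glaze = 5.5.
Δz = y_glaze·Δb = 5.5 × (1) = 5.5, so new z* = 2136 + 5.5 = 2141.5.

2141.5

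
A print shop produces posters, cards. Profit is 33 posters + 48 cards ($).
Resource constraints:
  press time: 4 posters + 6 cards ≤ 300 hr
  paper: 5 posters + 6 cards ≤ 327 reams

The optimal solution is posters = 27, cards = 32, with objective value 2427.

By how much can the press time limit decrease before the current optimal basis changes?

38.4

Binding constraints: press time, paper. The basis is B = [[4,6],[5,6]] with det -6.
Per unit decrease in press time, x* moves by d = (1, -0.8333).
The basis stays optimal until cards reaches 0; allowable decrease = 38.4 hr.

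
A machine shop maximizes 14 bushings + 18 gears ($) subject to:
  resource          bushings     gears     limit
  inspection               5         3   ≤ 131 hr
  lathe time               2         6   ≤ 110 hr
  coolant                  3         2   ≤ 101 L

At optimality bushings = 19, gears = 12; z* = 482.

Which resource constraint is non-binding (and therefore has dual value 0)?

inspection: 131/131 (binding)
lathe time: 110/110 (binding)
coolant: 81/101 (slack 20)
By complementary slackness, a constraint with positive slack has shadow price 0 → coolant.

coolant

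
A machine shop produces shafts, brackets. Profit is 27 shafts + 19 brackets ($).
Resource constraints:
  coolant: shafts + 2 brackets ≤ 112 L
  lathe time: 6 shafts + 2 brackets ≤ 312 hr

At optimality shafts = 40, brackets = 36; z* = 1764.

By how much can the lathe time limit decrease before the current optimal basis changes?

200

Binding constraints: coolant, lathe time. The basis is B = [[1,2],[6,2]] with det -10.
Per unit decrease in lathe time, x* moves by d = (-0.2, 0.1).
The basis stays optimal until shafts reaches 0; allowable decrease = 200 hr.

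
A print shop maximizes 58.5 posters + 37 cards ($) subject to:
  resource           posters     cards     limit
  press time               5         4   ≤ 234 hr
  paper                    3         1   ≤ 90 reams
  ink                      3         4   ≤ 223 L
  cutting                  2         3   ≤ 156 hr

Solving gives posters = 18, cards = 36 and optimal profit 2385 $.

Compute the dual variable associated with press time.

7.5

Binding: press time and paper. Non-binding: ink (25 unused), cutting (12 unused).
By complementary slackness, y = 0 for the non-binding constraints.
From A_Bᵀ y = c: 5·y_press time + 3·y_paper = 58.5; 4·y_press time + 1·y_paper = 37.
Solving: y_press time = 7.5, y_paper = 7.
Shadow price of press time = 7.5.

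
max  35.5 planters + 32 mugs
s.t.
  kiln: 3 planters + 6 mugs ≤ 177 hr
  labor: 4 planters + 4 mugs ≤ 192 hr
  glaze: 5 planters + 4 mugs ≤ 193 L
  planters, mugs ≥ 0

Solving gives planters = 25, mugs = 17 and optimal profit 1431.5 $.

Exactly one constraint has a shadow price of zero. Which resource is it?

kiln: 177/177 (binding)
labor: 168/192 (slack 24)
glaze: 193/193 (binding)
By complementary slackness, a constraint with positive slack has shadow price 0 → labor.

labor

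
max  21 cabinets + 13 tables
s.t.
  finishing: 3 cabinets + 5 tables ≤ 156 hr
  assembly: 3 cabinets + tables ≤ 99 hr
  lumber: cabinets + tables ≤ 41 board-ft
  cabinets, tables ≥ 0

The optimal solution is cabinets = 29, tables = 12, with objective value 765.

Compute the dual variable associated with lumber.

Check each constraint at x*: finishing 147/156 (slack 9); assembly 99/99 (tight); lumber 41/41 (tight).
Since finishing is not tight, its dual is 0.
Dual feasibility on the basic columns requires 3·y_assembly + 1·y_lumber = 21, 1·y_assembly + 1·y_lumber = 13.
→ y_assembly = 4 and y_lumber = 9.
Shadow price of lumber = 9.

9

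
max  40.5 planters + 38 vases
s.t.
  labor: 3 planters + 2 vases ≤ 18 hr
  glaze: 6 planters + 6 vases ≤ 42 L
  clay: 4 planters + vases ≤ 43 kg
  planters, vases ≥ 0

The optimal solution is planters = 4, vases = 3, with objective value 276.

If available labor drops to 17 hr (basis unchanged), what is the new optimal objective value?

273.5

Binding: labor and glaze. Non-binding: clay (24 unused).
By complementary slackness, y = 0 for the non-binding constraint.
From A_Bᵀ y = c: 3·y_labor + 6·y_glaze = 40.5; 2·y_labor + 6·y_glaze = 38.
This yields shadow prices y_labor = 2.5, y_glaze = 5.5.
Δz = y_labor·Δb = 2.5 × (-1) = -2.5, so new z* = 276 − 2.5 = 273.5.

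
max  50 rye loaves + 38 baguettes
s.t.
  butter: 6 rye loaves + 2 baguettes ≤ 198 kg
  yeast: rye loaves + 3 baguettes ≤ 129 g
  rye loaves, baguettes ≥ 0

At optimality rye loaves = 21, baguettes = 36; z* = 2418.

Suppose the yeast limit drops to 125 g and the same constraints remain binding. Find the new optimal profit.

Check each constraint at x*: butter 198/198 (tight); yeast 129/129 (tight).
From A_Bᵀ y = c: 6·y_butter + 1·y_yeast = 50; 2·y_butter + 3·y_yeast = 38.
→ y_butter = 7 and y_yeast = 8.
Δz = y_yeast·Δb = 8 × (-4) = -32, so new z* = 2418 − 32 = 2386.

2386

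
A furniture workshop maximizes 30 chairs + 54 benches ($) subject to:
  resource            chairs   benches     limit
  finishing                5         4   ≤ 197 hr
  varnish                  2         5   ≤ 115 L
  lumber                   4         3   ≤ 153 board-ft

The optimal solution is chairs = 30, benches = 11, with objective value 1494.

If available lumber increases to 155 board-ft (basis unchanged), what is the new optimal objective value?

At the optimum: finishing uses 194 of 197 (slack = 3); varnish uses 115 of 115 (binding); lumber uses 153 of 153 (binding).
By complementary slackness, y = 0 for the non-binding constraint.
From A_Bᵀ y = c: 2·y_varnish + 4·y_lumber = 30; 5·y_varnish + 3·y_lumber = 54.
Solving: y_varnish = 9, y_lumber = 3.
Δz = y_lumber·Δb = 3 × (2) = 6, so new z* = 1494 + 6 = 1500.

1500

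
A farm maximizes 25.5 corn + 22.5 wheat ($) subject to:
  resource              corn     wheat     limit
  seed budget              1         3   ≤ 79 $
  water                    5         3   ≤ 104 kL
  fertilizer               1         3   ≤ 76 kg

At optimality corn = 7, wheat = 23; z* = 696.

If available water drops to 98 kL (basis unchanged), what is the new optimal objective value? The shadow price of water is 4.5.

669

Δb = -6, so new z* = 696 + (4.5)·(-6) = 696 − 27 = 669.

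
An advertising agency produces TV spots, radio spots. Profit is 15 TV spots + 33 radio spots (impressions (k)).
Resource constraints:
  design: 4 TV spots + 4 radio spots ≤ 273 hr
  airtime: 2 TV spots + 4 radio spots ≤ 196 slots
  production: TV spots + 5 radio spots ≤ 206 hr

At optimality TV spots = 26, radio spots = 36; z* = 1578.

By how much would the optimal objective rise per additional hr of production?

1

Binding: airtime and production. Non-binding: design (25 unused).
Slack constraints have shadow price 0 (complementary slackness).
From A_Bᵀ y = c: 2·y_airtime + 1·y_production = 15; 4·y_airtime + 5·y_production = 33.
→ y_airtime = 7 and y_production = 1.
Shadow price of production = 1.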